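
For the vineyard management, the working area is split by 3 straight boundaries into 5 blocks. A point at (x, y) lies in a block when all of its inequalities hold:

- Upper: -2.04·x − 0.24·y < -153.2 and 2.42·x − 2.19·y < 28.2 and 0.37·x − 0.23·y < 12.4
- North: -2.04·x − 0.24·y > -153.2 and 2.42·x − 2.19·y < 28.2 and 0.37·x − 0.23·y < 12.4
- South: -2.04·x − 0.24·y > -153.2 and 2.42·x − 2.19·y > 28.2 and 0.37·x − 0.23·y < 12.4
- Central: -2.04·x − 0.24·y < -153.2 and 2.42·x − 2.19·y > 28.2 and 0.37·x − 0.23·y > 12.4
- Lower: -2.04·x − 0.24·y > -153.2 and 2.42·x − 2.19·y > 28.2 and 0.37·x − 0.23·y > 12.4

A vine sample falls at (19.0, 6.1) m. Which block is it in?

-2.04·19.0 − 0.24·6.1 = -40.224, which is > -153.2
2.42·19.0 − 2.19·6.1 = 32.621, which is > 28.2
0.37·19.0 − 0.23·6.1 = 5.627, which is < 12.4
This sign pattern matches South.

South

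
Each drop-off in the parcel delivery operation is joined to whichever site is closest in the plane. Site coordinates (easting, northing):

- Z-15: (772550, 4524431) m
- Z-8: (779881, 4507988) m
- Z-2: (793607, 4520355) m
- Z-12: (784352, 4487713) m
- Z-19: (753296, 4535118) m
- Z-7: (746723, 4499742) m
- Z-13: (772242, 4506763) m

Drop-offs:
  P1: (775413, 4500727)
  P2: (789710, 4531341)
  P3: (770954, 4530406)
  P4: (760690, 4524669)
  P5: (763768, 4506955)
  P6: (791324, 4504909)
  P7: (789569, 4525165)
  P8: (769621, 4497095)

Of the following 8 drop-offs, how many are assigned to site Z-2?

P1 → Z-13
P2 → Z-2
P3 → Z-15
P4 → Z-15
P5 → Z-13
P6 → Z-8
P7 → Z-2
P8 → Z-13
2 of the 8 go to Z-2.

2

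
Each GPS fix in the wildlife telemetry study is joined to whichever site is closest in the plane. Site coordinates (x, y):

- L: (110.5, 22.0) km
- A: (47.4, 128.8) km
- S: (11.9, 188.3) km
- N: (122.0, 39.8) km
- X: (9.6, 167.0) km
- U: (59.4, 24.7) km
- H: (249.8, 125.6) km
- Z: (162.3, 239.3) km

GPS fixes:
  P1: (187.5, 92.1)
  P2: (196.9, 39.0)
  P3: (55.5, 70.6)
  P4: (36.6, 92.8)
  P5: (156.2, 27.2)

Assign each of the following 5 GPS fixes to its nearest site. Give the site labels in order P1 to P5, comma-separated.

P1 → H (d²=5003.54)
P2 → N (d²=5610.65)
P3 → U (d²=2122.02)
P4 → A (d²=1412.64)
P5 → N (d²=1328.40)

H, N, U, A, N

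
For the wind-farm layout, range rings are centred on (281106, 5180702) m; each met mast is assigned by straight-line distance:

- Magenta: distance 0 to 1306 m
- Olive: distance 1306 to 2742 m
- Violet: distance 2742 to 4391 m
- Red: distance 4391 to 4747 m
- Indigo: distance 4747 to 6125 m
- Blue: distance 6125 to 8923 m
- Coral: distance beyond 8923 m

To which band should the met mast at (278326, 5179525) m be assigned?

Distance = √((278326−281106)² + (5179525−5180702)²) = √(7728400.000 + 1385329.000) = 3018.895 m.
2742 ≤ 3018.895 < 4391 → Violet.

Violet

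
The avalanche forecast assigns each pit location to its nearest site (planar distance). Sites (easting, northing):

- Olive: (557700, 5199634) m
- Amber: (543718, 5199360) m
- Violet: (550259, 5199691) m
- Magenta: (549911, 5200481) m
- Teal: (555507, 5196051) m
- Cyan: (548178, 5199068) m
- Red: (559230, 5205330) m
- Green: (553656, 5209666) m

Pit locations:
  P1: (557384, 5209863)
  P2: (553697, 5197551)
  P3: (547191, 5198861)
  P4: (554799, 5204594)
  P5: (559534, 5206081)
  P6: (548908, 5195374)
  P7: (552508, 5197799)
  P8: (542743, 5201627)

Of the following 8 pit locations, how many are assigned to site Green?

1

P1 → Green
P2 → Teal
P3 → Cyan
P4 → Red
P5 → Red
P6 → Cyan
P7 → Violet
P8 → Amber
1 of the 8 goes to Green.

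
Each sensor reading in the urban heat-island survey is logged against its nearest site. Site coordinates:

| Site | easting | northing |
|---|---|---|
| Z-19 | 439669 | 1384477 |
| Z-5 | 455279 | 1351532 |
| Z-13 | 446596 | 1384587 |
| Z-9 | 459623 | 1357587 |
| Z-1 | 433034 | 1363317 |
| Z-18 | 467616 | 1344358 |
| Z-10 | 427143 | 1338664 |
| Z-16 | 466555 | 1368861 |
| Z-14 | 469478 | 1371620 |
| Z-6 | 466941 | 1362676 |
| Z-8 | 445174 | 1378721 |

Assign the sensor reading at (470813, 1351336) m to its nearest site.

Z-18

Squared distances to each site:
Z-19: 2068274617.000; Z-5: 241343572.000; Z-13: 1692092090.000; Z-9: 164291101.000; Z-1: 1570797202.000; Z-18: 58913293.000; Z-10: 2067648484.000; Z-16: 325256189.000; Z-14: 413222881.000; Z-6: 143587984.000; Z-8: 1407296546.000.
Minimum at Z-18.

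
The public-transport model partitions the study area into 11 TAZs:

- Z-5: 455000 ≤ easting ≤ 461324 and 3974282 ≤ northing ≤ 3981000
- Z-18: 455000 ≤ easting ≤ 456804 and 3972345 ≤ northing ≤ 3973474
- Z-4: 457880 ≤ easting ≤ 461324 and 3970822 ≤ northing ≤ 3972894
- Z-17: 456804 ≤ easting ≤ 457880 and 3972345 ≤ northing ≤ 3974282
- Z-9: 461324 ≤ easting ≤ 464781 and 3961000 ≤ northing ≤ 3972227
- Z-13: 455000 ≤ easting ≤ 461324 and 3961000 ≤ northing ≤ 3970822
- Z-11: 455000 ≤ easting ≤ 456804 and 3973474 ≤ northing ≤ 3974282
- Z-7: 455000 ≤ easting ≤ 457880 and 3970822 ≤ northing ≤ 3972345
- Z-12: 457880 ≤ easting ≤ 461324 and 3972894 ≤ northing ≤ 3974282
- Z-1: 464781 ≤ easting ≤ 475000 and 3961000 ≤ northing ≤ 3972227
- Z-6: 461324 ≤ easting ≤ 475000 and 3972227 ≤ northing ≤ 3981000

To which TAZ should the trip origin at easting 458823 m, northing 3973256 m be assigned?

Z-12

The point has easting = 458823 and northing = 3973256.
Only Z-12 satisfies 457880 ≤ easting ≤ 461324 and 3972894 ≤ northing ≤ 3974282.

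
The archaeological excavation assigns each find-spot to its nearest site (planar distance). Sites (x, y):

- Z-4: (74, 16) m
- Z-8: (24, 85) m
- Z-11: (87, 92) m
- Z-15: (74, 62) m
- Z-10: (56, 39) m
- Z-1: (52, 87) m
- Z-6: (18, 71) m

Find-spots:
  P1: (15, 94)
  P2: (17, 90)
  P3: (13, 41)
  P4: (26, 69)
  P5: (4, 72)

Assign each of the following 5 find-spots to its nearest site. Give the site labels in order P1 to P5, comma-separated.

Z-8, Z-8, Z-6, Z-6, Z-6

P1 → Z-8 (d²=162.00)
P2 → Z-8 (d²=74.00)
P3 → Z-6 (d²=925.00)
P4 → Z-6 (d²=68.00)
P5 → Z-6 (d²=197.00)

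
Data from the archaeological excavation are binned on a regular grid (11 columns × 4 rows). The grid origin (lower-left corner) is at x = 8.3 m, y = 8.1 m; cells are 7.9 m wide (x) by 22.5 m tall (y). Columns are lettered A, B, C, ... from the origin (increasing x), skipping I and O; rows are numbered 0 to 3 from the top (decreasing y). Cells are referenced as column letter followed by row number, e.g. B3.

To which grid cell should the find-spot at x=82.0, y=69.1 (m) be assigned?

K1

Column index: ⌊(82.0 − 8.3) / 7.9⌋ = ⌊9.329⌋ = 9 → column K
Row offset from origin: ⌊(69.1 − 8.1) / 22.5⌋ = ⌊2.711⌋ = 2 → row 1 (counted from top)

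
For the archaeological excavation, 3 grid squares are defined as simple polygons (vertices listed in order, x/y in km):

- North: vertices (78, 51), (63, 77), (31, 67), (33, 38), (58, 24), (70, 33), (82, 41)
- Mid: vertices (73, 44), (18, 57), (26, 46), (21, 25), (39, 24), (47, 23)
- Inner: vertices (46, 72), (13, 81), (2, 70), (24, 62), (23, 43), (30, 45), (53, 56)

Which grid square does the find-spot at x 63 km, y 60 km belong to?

Cast a ray rightward from (63, 60). For each polygon, the edges (by vertex number in listed order) whose endpoints lie on opposite sides of y = 60, where each meets that height, and whether that is right or left of the point:
North: 1–2 at x≈72.8 (right), 3–4 at x≈31.5 (left) → 1 crossing.
Mid: no edge straddles that height → 0 crossings.
Inner: 4–5 at x≈23.9 (left), 7–1 at x≈51.2 (left) → 0 crossings.
Only North has an odd count, so the point is inside North.

North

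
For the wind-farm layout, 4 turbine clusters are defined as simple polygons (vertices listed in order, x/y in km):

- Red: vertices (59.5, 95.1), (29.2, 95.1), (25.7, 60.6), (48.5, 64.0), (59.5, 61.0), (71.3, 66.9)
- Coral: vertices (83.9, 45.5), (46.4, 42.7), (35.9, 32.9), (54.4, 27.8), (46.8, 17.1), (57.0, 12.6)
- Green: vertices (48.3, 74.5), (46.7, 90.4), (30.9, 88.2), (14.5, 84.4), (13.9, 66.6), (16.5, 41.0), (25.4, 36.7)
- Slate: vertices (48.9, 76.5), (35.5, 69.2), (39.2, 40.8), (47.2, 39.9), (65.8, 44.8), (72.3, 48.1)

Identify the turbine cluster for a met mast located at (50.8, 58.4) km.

Slate

Cast a ray rightward from (50.8, 58.4). For each polygon, the edges (by vertex number in listed order) whose endpoints lie on opposite sides of y = 58.4, where each meets that height, and whether that is right or left of the point:
Red: no edge straddles that height → 0 crossings.
Coral: no edge straddles that height → 0 crossings.
Green: 5–6 at x≈14.73 (left), 7–1 at x≈38.55 (left) → 0 crossings.
Slate: 2–3 at x≈36.91 (left), 6–1 at x≈63.81 (right) → 1 crossing.
Only Slate has an odd count, so the point is inside Slate.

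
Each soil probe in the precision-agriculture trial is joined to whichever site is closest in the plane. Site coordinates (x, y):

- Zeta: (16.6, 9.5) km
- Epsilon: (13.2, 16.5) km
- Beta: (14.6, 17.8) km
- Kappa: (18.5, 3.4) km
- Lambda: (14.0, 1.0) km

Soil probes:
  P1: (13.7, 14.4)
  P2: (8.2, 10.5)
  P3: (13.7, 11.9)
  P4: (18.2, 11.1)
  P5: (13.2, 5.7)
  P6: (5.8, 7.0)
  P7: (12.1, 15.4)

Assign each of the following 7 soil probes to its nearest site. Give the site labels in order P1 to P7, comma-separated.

P1 → Epsilon (d²=4.66)
P2 → Epsilon (d²=61.00)
P3 → Zeta (d²=14.17)
P4 → Zeta (d²=5.12)
P5 → Lambda (d²=22.73)
P6 → Lambda (d²=103.24)
P7 → Epsilon (d²=2.42)

Epsilon, Epsilon, Zeta, Zeta, Lambda, Lambda, Epsilon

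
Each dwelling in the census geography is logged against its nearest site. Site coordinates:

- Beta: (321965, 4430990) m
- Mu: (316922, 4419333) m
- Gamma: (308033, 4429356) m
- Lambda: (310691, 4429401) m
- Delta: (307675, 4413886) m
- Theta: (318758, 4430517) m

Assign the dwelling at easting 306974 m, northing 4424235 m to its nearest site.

Squared distances to each site:
Beta: 270360106.000; Mu: 122992308.000; Gamma: 27346122.000; Lambda: 40503645.000; Delta: 107593202.000; Theta: 178326180.000.
Minimum at Gamma.

Gamma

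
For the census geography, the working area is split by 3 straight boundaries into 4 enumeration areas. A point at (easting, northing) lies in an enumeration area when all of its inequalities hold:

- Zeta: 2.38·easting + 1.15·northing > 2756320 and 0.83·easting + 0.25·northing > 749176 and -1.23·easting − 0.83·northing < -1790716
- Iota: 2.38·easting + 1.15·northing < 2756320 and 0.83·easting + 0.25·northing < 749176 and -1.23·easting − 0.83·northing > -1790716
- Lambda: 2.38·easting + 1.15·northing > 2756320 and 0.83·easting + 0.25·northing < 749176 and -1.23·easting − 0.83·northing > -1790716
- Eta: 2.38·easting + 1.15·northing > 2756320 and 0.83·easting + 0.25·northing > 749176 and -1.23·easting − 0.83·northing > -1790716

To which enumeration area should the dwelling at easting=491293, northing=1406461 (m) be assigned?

Eta

2.38·491293 + 1.15·1406461 = 2786707.490, which is > 2756320
0.83·491293 + 0.25·1406461 = 759388.440, which is > 749176
-1.23·491293 − 0.83·1406461 = -1771653.020, which is > -1790716
This sign pattern matches Eta.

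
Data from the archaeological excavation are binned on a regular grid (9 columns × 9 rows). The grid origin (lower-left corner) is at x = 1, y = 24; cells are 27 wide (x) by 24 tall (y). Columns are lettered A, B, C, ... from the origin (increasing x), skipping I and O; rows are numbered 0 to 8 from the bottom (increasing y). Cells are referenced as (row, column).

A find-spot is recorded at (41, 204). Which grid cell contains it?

Column index: ⌊(41 − 1) / 27⌋ = ⌊1.481⌋ = 1 → column B
Row offset from origin: ⌊(204 − 24) / 24⌋ = ⌊7.500⌋ = 7 → row 7

(7, B)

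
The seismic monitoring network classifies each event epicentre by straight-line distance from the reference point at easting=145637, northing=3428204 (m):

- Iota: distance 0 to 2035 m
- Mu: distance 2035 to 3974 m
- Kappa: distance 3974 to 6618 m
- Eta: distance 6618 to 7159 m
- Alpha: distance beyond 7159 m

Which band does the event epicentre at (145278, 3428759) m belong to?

Distance = √((145278−145637)² + (3428759−3428204)²) = √(128881.000 + 308025.000) = 660.989 m.
0 ≤ 660.989 < 2035 → Iota.

Iota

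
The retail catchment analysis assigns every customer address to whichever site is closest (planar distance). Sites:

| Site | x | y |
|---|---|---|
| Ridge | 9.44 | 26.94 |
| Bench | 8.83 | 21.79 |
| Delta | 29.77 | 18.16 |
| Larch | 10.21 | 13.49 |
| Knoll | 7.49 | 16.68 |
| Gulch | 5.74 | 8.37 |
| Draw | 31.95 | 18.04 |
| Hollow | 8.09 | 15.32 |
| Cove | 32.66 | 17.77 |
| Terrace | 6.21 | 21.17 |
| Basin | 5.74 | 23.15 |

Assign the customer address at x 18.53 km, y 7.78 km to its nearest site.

Larch

Squared distances to each site:
Ridge: 449.734; Bench: 290.370; Delta: 234.082; Larch: 101.827; Knoll: 201.092; Gulch: 163.932; Draw: 285.364; Hollow: 165.845; Cove: 299.457; Terrace: 331.075; Basin: 399.821.
Minimum at Larch.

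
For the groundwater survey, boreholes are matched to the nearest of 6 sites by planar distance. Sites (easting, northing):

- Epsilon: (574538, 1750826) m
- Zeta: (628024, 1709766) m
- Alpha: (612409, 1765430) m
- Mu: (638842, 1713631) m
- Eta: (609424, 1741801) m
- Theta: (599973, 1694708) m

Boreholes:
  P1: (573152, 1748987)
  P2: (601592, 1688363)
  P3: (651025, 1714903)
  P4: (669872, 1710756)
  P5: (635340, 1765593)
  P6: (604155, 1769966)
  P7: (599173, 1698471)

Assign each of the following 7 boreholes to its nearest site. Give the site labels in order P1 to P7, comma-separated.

P1 → Epsilon (d²=5302917.00)
P2 → Theta (d²=42880186.00)
P3 → Mu (d²=150043473.00)
P4 → Mu (d²=971126525.00)
P5 → Alpha (d²=525857330.00)
P6 → Alpha (d²=88703812.00)
P7 → Theta (d²=14800169.00)

Epsilon, Theta, Mu, Mu, Alpha, Alpha, Theta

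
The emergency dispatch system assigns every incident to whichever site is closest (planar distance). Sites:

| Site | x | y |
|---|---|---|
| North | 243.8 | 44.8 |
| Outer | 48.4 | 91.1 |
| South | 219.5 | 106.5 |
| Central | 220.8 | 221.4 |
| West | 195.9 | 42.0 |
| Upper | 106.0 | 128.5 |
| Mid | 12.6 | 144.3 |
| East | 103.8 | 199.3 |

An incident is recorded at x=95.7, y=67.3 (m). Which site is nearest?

Outer

Squared distances to each site:
North: 22439.860; Outer: 2803.730; South: 16863.080; Central: 39396.820; West: 10680.130; Upper: 3851.530; Mid: 12834.610; East: 17489.610.
Minimum at Outer.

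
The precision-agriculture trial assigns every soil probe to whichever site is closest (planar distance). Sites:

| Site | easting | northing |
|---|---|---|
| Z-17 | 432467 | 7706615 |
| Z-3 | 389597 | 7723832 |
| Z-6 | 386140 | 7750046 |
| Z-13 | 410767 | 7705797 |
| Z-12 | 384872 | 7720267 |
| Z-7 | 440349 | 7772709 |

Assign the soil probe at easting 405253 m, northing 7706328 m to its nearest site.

Squared distances to each site:
Z-17: 740684165.000; Z-3: 551500352.000; Z-6: 2276570293.000; Z-13: 30686157.000; Z-12: 609680882.000; Z-7: 5638166377.000.
Minimum at Z-13.

Z-13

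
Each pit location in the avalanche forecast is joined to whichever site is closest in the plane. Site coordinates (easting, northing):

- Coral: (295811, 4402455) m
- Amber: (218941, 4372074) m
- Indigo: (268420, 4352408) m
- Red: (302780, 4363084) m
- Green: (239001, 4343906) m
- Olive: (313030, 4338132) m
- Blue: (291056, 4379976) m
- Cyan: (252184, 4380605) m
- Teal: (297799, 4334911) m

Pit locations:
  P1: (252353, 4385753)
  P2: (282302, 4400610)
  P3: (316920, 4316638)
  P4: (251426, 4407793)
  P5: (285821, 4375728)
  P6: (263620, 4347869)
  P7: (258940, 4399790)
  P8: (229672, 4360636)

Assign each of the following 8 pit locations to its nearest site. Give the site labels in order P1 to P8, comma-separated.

Cyan, Coral, Olive, Cyan, Blue, Indigo, Cyan, Amber

P1 → Cyan (d²=26530465.00)
P2 → Coral (d²=185897106.00)
P3 → Olive (d²=477124136.00)
P4 → Cyan (d²=739761908.00)
P5 → Blue (d²=45450729.00)
P6 → Indigo (d²=43642521.00)
P7 → Cyan (d²=413707761.00)
P8 → Amber (d²=245982205.00)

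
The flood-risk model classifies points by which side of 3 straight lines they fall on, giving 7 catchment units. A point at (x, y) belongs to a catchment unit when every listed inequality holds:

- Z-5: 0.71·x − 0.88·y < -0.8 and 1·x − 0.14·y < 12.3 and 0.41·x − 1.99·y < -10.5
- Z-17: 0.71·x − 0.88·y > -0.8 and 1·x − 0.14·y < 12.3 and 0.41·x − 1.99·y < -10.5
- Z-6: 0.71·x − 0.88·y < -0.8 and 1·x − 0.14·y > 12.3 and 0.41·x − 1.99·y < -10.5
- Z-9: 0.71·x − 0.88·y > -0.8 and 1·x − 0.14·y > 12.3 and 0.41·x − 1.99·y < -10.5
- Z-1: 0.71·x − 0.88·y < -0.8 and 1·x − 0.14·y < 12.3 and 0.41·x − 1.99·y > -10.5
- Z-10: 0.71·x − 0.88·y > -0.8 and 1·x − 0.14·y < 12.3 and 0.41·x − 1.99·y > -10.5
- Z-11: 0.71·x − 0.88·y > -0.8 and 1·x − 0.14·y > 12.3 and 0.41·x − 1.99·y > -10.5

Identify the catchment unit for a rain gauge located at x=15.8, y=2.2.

0.71·15.8 − 0.88·2.2 = 9.282, which is > -0.8
1·15.8 − 0.14·2.2 = 15.492, which is > 12.3
0.41·15.8 − 1.99·2.2 = 2.100, which is > -10.5
This sign pattern matches Z-11.

Z-11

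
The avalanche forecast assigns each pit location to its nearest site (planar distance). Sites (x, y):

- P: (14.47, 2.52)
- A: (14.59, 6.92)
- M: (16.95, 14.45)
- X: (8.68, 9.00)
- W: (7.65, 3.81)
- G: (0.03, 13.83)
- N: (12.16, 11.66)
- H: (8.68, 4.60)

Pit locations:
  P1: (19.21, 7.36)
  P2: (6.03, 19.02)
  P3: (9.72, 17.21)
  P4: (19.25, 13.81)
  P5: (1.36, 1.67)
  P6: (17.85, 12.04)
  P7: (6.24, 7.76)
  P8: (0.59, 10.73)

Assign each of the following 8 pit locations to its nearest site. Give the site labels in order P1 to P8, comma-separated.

A, G, N, M, W, M, X, G

P1 → A (d²=21.54)
P2 → G (d²=62.94)
P3 → N (d²=36.76)
P4 → M (d²=5.70)
P5 → W (d²=44.14)
P6 → M (d²=6.62)
P7 → X (d²=7.49)
P8 → G (d²=9.92)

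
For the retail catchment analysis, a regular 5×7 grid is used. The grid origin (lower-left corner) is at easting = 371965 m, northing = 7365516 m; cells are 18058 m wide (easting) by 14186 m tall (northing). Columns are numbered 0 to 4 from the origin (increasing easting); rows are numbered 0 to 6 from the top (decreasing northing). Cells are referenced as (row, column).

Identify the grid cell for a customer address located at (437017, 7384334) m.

(5, 3)

Column index: ⌊(437017 − 371965) / 18058⌋ = ⌊3.602⌋ = 3
Row offset from origin: ⌊(7384334 − 7365516) / 14186⌋ = ⌊1.327⌋ = 1 → row 5 (counted from top)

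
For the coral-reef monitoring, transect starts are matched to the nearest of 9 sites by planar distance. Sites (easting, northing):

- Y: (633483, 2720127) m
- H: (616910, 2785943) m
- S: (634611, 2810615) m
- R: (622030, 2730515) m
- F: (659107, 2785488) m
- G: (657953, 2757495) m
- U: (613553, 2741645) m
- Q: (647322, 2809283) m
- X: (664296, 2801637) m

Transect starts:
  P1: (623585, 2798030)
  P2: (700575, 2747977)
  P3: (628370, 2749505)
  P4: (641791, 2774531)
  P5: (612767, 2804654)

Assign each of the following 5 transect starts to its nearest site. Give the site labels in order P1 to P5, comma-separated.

P1 → H (d²=190651194.00)
P2 → G (d²=1907227208.00)
P3 → U (d²=281323089.00)
P4 → F (d²=419899705.00)
P5 → H (d²=367265970.00)

H, G, U, F, H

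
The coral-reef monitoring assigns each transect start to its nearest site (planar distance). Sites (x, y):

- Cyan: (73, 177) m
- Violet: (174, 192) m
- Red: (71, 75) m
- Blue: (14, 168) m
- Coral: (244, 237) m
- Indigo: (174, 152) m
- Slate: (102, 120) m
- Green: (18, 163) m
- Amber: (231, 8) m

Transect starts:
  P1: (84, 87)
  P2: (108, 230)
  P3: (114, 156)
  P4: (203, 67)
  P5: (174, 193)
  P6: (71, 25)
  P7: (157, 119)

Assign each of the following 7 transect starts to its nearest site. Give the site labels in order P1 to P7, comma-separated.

P1 → Red (d²=313.00)
P2 → Cyan (d²=4034.00)
P3 → Slate (d²=1440.00)
P4 → Amber (d²=4265.00)
P5 → Violet (d²=1.00)
P6 → Red (d²=2500.00)
P7 → Indigo (d²=1378.00)

Red, Cyan, Slate, Amber, Violet, Red, Indigo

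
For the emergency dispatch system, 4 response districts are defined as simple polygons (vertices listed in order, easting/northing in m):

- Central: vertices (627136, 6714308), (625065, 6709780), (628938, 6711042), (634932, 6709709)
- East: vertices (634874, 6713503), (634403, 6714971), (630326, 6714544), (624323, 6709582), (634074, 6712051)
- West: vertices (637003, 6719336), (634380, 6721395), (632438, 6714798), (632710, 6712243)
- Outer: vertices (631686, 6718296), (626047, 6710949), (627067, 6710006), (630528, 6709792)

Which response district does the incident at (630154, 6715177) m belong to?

Outer

Cast a ray rightward from (630154, 6715177). For each polygon, the edges (by vertex number in listed order) whose endpoints lie on opposite sides of northing = 6715177, where each meets that height, and whether that is right or left of the point:
Central: no edge straddles that height → 0 crossings.
East: no edge straddles that height → 0 crossings.
West: 2–3 at easting≈632549.6 (right), 4–1 at easting≈634485.8 (right) → 2 crossings.
Outer: 1–2 at easting≈629292.1 (left), 4–1 at easting≈631261.3 (right) → 1 crossing.
Only Outer has an odd count, so the point is inside Outer.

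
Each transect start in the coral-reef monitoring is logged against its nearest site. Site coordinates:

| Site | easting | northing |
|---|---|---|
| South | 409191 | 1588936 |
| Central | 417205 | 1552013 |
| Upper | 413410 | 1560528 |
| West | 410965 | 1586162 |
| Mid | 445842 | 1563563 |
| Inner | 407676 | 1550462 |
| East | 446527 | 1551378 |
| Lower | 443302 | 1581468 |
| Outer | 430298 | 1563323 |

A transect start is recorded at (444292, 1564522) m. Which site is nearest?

Squared distances to each site:
South: 1828123597.000; Central: 890180650.000; Upper: 969649960.000; West: 1578978529.000; Mid: 3322181.000; Inner: 1538415056.000; East: 177759961.000; Lower: 288147016.000; Outer: 197269637.000.
Minimum at Mid.

Mid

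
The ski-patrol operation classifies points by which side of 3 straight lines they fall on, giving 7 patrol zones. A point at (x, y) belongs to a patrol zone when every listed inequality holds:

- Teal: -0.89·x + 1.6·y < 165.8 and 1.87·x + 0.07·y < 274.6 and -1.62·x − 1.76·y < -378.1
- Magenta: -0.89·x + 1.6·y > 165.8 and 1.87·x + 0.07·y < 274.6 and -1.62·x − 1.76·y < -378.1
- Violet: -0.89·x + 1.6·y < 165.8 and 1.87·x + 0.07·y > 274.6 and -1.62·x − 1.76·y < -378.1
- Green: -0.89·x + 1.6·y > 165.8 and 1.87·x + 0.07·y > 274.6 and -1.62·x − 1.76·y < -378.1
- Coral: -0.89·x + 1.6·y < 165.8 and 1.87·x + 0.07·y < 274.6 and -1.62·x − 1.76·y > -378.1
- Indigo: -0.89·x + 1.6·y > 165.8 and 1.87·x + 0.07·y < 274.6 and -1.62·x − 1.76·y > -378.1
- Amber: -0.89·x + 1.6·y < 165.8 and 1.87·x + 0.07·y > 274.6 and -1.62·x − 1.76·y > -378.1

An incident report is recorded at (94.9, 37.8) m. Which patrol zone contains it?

Coral

-0.89·94.9 + 1.6·37.8 = -23.981, which is < 165.8
1.87·94.9 + 0.07·37.8 = 180.109, which is < 274.6
-1.62·94.9 − 1.76·37.8 = -220.266, which is > -378.1
This sign pattern matches Coral.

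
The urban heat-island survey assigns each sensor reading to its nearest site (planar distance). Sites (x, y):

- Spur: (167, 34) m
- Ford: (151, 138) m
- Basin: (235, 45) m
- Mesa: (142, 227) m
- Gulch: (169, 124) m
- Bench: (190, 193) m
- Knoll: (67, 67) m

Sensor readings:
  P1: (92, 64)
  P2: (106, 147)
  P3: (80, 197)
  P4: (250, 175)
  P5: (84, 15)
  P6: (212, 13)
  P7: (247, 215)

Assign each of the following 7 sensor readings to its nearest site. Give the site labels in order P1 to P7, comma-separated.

P1 → Knoll (d²=634.00)
P2 → Ford (d²=2106.00)
P3 → Mesa (d²=4744.00)
P4 → Bench (d²=3924.00)
P5 → Knoll (d²=2993.00)
P6 → Basin (d²=1553.00)
P7 → Bench (d²=3733.00)

Knoll, Ford, Mesa, Bench, Knoll, Basin, Bench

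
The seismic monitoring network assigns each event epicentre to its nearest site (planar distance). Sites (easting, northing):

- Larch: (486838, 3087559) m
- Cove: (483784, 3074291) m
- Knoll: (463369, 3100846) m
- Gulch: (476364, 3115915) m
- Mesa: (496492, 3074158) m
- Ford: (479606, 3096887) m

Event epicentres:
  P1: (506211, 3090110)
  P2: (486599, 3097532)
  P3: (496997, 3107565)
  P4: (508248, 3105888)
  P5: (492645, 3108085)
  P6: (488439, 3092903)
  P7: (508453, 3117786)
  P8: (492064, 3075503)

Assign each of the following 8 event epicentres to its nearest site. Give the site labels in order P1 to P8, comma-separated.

P1 → Mesa (d²=348925265.00)
P2 → Ford (d²=49318074.00)
P3 → Ford (d²=416466565.00)
P4 → Larch (d²=794340341.00)
P5 → Ford (d²=295410725.00)
P6 → Larch (d²=31121537.00)
P7 → Gulch (d²=1033204562.00)
P8 → Mesa (d²=21416209.00)

Mesa, Ford, Ford, Larch, Ford, Larch, Gulch, Mesa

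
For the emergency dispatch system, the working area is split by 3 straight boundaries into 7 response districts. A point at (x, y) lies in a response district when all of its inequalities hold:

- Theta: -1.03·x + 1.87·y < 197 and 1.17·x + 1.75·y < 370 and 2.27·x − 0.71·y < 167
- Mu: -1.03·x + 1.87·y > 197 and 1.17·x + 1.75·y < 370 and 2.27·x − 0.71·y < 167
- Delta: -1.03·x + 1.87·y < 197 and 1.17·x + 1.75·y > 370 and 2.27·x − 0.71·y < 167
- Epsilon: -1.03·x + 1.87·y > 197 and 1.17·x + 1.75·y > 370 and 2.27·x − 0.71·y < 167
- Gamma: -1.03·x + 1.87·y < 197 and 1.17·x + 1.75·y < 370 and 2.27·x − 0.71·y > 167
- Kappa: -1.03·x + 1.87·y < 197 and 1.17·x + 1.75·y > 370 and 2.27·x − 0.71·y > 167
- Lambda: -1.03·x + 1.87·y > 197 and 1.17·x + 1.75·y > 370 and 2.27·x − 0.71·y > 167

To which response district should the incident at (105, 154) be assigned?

Delta

-1.03·105 + 1.87·154 = 179.830, which is < 197
1.17·105 + 1.75·154 = 392.350, which is > 370
2.27·105 − 0.71·154 = 129.010, which is < 167
This sign pattern matches Delta.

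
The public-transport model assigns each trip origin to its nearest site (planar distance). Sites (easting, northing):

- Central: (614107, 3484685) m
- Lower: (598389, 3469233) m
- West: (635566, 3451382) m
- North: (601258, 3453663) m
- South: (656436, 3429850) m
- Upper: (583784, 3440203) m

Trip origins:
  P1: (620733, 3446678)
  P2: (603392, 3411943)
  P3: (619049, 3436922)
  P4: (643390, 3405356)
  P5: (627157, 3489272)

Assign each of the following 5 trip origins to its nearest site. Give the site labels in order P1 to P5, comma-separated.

West, Upper, West, South, Central

P1 → West (d²=242145505.00)
P2 → Upper (d²=1183101264.00)
P3 → West (d²=481902889.00)
P4 → South (d²=770154152.00)
P5 → Central (d²=191343069.00)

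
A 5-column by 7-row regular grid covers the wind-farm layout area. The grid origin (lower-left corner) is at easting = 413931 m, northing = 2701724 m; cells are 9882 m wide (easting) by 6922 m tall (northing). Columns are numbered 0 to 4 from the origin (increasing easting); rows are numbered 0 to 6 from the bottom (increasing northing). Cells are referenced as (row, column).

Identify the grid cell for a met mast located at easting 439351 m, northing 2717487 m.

(2, 2)

Column index: ⌊(439351 − 413931) / 9882⌋ = ⌊2.572⌋ = 2
Row offset from origin: ⌊(2717487 − 2701724) / 6922⌋ = ⌊2.277⌋ = 2 → row 2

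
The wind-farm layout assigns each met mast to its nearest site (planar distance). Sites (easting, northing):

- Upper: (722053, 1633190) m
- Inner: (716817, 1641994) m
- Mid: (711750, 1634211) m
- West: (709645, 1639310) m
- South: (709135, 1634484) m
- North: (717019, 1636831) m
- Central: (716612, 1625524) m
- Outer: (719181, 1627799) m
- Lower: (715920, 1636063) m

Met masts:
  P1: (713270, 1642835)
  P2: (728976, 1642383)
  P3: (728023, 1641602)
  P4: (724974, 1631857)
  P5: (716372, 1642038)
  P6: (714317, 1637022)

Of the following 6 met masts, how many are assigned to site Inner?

2

P1 → Inner
P2 → Upper
P3 → Upper
P4 → Upper
P5 → Inner
P6 → Lower
2 of the 6 go to Inner.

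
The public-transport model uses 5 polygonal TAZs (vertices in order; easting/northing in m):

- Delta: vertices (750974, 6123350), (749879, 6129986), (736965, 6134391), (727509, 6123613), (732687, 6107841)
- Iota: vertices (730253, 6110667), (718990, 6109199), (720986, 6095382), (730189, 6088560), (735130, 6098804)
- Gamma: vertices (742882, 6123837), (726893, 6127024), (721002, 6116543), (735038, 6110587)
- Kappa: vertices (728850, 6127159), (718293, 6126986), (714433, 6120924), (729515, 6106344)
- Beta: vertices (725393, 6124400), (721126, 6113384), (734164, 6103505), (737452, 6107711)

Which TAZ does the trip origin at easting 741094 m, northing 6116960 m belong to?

Cast a ray rightward from (741094, 6116960). For each polygon, the edges (by vertex number in listed order) whose endpoints lie on opposite sides of northing = 6116960, where each meets that height, and whether that is right or left of the point:
Delta: 4–5 at easting≈729693.2 (left), 5–1 at easting≈743439.4 (right) → 1 crossing.
Iota: no edge straddles that height → 0 crossings.
Gamma: 2–3 at easting≈721236.4 (left), 4–1 at easting≈738810.8 (left) → 0 crossings.
Kappa: 3–4 at easting≈718533.5 (left), 4–1 at easting≈729175.8 (left) → 0 crossings.
Beta: 1–2 at easting≈722511.1 (left), 4–1 at easting≈730768.9 (left) → 0 crossings.
Only Delta has an odd count, so the point is inside Delta.

Delta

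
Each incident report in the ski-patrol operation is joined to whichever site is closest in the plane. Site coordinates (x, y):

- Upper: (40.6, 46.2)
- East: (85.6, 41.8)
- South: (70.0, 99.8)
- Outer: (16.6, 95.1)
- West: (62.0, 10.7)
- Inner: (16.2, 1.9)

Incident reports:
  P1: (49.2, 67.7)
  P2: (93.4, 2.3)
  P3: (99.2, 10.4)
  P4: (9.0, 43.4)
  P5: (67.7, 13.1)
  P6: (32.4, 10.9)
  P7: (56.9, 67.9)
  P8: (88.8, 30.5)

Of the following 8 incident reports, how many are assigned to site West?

P1 → Upper
P2 → West
P3 → East
P4 → Upper
P5 → West
P6 → Inner
P7 → Upper
P8 → East
2 of the 8 go to West.

2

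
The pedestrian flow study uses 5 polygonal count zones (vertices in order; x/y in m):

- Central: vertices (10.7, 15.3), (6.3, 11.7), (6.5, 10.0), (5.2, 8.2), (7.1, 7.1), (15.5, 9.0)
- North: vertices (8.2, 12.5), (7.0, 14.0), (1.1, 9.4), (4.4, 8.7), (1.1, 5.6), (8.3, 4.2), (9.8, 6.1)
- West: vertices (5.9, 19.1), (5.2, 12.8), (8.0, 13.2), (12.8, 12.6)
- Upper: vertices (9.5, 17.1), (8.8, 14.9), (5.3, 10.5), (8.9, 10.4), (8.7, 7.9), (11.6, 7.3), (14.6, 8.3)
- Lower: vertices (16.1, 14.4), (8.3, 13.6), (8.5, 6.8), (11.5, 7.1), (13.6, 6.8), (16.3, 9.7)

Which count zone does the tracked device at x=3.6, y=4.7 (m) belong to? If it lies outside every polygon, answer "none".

none

Cast a ray rightward from (3.6, 4.7). For each polygon, the edges (by vertex number in listed order) whose endpoints lie on opposite sides of y = 4.7, where each meets that height, and whether that is right or left of the point:
Central: no edge straddles that height → 0 crossings.
North: 5–6 at x≈5.73 (right), 6–7 at x≈8.69 (right) → 2 crossings.
West: no edge straddles that height → 0 crossings.
Upper: no edge straddles that height → 0 crossings.
Lower: no edge straddles that height → 0 crossings.
All counts are even, so the point lies outside every listed polygon.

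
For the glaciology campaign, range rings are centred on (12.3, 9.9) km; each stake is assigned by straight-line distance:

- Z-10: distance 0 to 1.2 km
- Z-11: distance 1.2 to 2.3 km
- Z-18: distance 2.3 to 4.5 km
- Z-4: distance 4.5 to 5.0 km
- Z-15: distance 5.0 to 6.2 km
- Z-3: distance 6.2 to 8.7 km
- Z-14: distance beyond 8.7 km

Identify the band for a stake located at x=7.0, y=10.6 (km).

Z-15

Distance = √((7.0−12.3)² + (10.6−9.9)²) = √(28.090 + 0.490) = 5.346 km.
5.0 ≤ 5.346 < 6.2 → Z-15.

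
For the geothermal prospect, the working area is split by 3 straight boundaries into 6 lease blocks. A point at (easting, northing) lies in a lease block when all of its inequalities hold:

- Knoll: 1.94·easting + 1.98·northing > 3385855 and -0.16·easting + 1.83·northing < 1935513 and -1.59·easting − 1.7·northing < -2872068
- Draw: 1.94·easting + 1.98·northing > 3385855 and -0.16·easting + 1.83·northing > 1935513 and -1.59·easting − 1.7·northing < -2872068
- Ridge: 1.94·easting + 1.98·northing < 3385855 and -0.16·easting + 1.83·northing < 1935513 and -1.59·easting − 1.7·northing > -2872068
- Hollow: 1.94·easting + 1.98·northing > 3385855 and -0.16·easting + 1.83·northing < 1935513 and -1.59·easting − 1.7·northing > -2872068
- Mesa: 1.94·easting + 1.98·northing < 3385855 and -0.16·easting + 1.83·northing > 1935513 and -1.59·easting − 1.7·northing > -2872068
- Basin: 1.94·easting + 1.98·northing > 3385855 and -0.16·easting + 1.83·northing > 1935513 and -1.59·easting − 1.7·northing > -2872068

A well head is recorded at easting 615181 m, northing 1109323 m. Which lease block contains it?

Hollow

1.94·615181 + 1.98·1109323 = 3389910.680, which is > 3385855
-0.16·615181 + 1.83·1109323 = 1931632.130, which is < 1935513
-1.59·615181 − 1.7·1109323 = -2863986.890, which is > -2872068
This sign pattern matches Hollow.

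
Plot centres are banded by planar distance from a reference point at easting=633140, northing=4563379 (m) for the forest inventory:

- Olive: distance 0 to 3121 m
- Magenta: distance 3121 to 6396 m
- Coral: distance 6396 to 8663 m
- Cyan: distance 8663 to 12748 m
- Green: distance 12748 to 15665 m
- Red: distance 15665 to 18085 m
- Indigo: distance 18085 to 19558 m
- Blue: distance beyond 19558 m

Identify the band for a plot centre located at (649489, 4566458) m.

Red

Distance = √((649489−633140)² + (4566458−4563379)²) = √(267289801.000 + 9480241.000) = 16636.407 m.
15665 ≤ 16636.407 < 18085 → Red.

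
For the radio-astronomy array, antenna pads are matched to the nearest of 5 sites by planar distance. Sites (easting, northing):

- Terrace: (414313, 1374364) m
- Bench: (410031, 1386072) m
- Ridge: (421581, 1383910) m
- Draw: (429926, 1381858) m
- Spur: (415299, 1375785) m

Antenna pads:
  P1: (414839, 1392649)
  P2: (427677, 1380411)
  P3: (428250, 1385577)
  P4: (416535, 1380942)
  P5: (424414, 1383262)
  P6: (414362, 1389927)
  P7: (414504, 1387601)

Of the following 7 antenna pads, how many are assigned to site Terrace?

P1 → Bench
P2 → Draw
P3 → Draw
P4 → Spur
P5 → Ridge
P6 → Bench
P7 → Bench
0 of the 7 go to Terrace.

0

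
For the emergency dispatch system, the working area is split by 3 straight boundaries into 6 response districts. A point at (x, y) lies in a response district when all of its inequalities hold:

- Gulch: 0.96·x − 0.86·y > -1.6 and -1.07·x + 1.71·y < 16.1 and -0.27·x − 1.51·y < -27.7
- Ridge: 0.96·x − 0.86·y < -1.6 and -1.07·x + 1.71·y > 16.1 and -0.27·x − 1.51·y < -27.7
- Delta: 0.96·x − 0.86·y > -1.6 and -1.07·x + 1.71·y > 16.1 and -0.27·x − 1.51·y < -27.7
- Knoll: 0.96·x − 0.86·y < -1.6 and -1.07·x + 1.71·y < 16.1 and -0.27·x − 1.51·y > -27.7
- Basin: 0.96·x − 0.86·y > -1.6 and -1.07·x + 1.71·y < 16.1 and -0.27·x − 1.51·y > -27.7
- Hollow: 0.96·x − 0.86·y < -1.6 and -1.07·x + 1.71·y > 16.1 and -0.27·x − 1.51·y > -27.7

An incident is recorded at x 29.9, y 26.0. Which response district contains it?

Gulch

0.96·29.9 − 0.86·26.0 = 6.344, which is > -1.6
-1.07·29.9 + 1.71·26.0 = 12.467, which is < 16.1
-0.27·29.9 − 1.51·26.0 = -47.333, which is < -27.7
This sign pattern matches Gulch.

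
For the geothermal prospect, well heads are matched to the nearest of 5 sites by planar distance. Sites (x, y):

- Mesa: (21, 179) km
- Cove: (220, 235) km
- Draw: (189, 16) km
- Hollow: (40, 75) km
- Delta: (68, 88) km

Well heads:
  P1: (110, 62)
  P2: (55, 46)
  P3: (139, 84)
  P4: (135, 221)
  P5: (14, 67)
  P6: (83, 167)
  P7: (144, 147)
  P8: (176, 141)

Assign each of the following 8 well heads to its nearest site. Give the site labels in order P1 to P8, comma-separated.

Delta, Hollow, Delta, Cove, Hollow, Mesa, Delta, Cove

P1 → Delta (d²=2440.00)
P2 → Hollow (d²=1066.00)
P3 → Delta (d²=5057.00)
P4 → Cove (d²=7421.00)
P5 → Hollow (d²=740.00)
P6 → Mesa (d²=3988.00)
P7 → Delta (d²=9257.00)
P8 → Cove (d²=10772.00)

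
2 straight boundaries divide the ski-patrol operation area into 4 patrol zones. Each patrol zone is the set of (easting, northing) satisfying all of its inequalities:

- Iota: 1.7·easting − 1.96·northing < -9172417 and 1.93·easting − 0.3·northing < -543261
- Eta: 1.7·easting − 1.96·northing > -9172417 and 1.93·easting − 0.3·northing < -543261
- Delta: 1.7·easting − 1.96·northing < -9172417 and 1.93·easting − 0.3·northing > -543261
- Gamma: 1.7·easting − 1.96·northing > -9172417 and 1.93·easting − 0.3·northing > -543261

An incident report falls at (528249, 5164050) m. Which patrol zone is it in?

1.7·528249 − 1.96·5164050 = -9223514.700, which is < -9172417
1.93·528249 − 0.3·5164050 = -529694.430, which is > -543261
This sign pattern matches Delta.

Delta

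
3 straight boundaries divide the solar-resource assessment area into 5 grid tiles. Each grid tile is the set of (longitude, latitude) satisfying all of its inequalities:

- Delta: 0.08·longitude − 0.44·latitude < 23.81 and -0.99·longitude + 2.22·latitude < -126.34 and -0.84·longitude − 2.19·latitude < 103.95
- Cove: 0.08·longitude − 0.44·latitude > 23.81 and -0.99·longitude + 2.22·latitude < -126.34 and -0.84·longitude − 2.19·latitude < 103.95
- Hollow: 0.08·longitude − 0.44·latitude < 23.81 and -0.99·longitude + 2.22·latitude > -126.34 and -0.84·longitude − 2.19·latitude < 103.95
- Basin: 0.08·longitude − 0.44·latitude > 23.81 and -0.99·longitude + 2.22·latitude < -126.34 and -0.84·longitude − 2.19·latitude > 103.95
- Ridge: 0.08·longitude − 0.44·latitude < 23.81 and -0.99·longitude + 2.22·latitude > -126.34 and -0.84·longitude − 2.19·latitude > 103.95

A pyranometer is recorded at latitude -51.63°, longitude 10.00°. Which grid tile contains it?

0.08·10.00 − 0.44·-51.63 = 23.517, which is < 23.81
-0.99·10.00 + 2.22·-51.63 = -124.519, which is > -126.34
-0.84·10.00 − 2.19·-51.63 = 104.670, which is > 103.95
This sign pattern matches Ridge.

Ridge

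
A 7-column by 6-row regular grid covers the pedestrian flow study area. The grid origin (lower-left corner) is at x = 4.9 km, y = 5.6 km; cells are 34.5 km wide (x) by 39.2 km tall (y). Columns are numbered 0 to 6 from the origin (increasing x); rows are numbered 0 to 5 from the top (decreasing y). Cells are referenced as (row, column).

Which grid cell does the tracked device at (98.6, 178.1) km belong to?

Column index: ⌊(98.6 − 4.9) / 34.5⌋ = ⌊2.716⌋ = 2
Row offset from origin: ⌊(178.1 − 5.6) / 39.2⌋ = ⌊4.401⌋ = 4 → row 1 (counted from top)

(1, 2)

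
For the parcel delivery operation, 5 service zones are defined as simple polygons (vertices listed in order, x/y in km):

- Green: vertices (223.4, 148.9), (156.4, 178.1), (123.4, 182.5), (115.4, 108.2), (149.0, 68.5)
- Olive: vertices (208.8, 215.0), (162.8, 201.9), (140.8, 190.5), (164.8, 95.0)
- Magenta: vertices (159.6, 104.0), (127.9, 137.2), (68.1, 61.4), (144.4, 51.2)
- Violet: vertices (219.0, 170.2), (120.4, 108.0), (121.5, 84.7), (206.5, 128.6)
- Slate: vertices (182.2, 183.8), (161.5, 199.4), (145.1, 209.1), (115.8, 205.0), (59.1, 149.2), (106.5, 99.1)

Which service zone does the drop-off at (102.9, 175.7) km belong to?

Cast a ray rightward from (102.9, 175.7). For each polygon, the edges (by vertex number in listed order) whose endpoints lie on opposite sides of y = 175.7, where each meets that height, and whether that is right or left of the point:
Green: 1–2 at x≈161.91 (right), 3–4 at x≈122.67 (right) → 2 crossings.
Olive: 3–4 at x≈144.52 (right), 4–1 at x≈194.39 (right) → 2 crossings.
Magenta: no edge straddles that height → 0 crossings.
Violet: no edge straddles that height → 0 crossings.
Slate: 4–5 at x≈86.03 (left), 6–1 at x≈174.96 (right) → 1 crossing.
Only Slate has an odd count, so the point is inside Slate.

Slate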